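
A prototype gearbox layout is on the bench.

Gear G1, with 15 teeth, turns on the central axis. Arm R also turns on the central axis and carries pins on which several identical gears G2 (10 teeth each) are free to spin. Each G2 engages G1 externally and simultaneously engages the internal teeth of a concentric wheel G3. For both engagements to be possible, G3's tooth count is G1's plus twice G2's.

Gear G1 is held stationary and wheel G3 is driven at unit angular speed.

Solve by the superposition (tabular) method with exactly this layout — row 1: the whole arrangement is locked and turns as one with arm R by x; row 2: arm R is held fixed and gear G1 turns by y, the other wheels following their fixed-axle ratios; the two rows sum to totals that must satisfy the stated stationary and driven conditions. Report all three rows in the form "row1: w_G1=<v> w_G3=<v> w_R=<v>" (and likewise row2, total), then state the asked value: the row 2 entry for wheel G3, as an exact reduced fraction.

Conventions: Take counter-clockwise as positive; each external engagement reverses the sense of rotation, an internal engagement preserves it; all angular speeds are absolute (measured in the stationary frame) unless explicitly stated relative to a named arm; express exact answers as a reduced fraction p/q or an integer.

row1: w_G1=7/10 w_G3=7/10 w_R=7/10
row2: w_G1=-7/10 w_G3=3/10 w_R=0
total: w_G1=0 w_G3=1 w_R=7/10
asked value: 3/10

class = planetary set [G3 = 15+2·10 = 35; Willis about the carrier]
superposition row 1 [locked train]: every member turns x
row 2: sun turns y, ring = −(15/35)·y, arm 0
boundary: total ω_sun = x + y = 0 and total ω_ring = x − (15/35)·y = 1  ⇒  y = -7/10, x = 7/10
row 2 ring = −(15/35)·(-7/10) = 3/10
totals (row 1 + row 2): sun 7/10 + (-7/10) = 0, ring 7/10 + 3/10 = 1, arm 7/10 + 0 = 7/10
asked cell (row2, ring) = 3/10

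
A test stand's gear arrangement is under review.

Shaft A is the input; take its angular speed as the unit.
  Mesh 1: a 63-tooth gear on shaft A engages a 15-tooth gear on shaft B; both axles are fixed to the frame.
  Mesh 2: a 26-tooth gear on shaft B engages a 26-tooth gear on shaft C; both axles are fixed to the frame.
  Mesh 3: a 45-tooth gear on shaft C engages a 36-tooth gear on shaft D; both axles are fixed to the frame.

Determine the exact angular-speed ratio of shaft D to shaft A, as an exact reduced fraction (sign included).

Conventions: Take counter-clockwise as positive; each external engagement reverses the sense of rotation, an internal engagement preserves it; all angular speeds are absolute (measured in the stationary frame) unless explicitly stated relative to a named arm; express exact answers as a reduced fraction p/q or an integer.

-21/4

class = fixed-axis compound train [3 meshes; 3 ratios multiply, 3 sense flips]
mesh 1 [63T→15T]: running ratio 21/5, sense −
mesh 2 [26T→26T]: running ratio 21/5, sense +
mesh 3 [45T→36T]: running ratio 21/4, sense −
ω_out/ω_in = -21/4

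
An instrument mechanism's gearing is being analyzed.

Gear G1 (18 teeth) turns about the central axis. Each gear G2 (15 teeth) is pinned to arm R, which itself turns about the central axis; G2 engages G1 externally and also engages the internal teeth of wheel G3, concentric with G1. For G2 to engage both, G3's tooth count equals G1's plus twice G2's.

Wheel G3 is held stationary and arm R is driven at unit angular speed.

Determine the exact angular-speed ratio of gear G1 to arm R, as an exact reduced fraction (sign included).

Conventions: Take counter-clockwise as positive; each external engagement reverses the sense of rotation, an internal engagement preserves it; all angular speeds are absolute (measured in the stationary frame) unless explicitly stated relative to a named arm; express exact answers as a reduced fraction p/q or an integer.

11/3

topology: planetary set — G1 18T / G2 15T / G3 48T, arm = carrier (Willis)
ring teeth: 18 + 2·15 = 48
18(ω_sun−ω_arm) = −48(ω_ring−ω_arm),  ω_ring = 0, ω_arm = 1
ω_sun = 1 − (48/18)(0−1) = 11/3
ω_out/ω_in = 11/3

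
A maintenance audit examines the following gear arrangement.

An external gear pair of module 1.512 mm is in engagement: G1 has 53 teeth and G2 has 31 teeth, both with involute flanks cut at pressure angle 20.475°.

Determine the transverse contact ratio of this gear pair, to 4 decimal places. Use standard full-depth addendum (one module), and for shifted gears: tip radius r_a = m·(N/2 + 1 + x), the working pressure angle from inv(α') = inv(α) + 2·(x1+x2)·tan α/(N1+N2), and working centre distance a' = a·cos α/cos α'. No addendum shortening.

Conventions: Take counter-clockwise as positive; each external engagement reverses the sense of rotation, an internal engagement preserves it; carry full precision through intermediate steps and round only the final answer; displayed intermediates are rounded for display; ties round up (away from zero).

1.6897

class = single-mesh tooth geometry [involute pair 53T × 31T, m = 1.512]
base radii: r_b1 = 37.536700, r_b2 = 21.955429
tip radii: r_a1 = 41.580000, r_a2 = 24.948000
no profile shift: α' = α, a' = a
action lengths: √(r_a1²−r_b1²) = 17.885540, √(r_a2²−r_b2²) = 11.847441
base pitch p_b = π·m·cos α = 4.450001
CR = (17.885540 + 11.847441 − 63.504000·sin 20.47500°)/4.450001 = 1.689745
contact ratio ≈ 1.6897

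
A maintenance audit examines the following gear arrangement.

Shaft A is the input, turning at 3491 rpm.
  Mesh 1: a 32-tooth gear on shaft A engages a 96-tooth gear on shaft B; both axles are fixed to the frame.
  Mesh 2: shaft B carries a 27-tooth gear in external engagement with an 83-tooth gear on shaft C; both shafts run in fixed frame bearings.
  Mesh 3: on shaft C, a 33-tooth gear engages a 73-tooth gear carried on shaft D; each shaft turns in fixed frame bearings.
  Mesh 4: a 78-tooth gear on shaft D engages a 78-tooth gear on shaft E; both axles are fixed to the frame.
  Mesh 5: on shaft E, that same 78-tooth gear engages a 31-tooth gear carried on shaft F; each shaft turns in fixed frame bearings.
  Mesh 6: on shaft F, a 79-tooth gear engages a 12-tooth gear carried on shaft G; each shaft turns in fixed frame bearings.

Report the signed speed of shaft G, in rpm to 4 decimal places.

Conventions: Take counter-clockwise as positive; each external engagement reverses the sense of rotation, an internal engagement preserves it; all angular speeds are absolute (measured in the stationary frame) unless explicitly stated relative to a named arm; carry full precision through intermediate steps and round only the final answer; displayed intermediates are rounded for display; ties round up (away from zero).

6-mesh fixed-axis compound train (all bearings frame-fixed)
mesh 1 [32T→96T]: ω = 3491.0000×32/96 = 1163.6667 rpm, sense flips to −
mesh 2 [27T→83T]: ω = 1163.6667×27/83 = 378.5422 rpm, sense flips to +
mesh 3 [33T→73T]: ω = 378.5422×33/73 = 171.1218 rpm, sense flips to −
mesh 4 [78T→78T]: ω = 171.1218×78/78 = 171.1218 rpm, sense flips to +
mesh 5 [78T→31T]: ω = 171.1218×78/31 = 430.5645 rpm, sense flips to −
mesh 6 [79T→12T]: ω = 430.5645×79/12 = 2834.5499 rpm, sense flips to +
signed output speed = +2834.5499 rpm

+2834.5499 rpm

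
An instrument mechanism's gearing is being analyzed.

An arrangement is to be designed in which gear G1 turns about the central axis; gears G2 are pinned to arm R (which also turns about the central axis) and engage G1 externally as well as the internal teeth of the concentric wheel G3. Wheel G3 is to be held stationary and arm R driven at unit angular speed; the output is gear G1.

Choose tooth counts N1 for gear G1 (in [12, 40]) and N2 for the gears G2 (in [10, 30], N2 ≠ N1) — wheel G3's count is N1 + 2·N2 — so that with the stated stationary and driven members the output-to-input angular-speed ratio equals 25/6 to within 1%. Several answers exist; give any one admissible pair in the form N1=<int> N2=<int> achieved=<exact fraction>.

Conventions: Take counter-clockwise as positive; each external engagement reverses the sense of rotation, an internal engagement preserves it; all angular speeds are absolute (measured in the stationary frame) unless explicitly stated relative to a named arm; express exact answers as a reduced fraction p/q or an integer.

design class (target 25/6): planetary set
Willis with ω_ring = 0: ω_sun/ω_arm = (N1+N3)/N1; set equal to 25/6  ⇒  N3/N1 = 25/6 − 1 = 19/6
N3 = N1 + 2·N2  ⇒  N2/N1 = (N3/N1 − 1)/2 = (19/6 − 1)/2 = 13/12
smallest multiple with N1 ≥ 12 and N2 ≥ 10: k = 1  ⇒  N1 = 1·12 = 12, N2 = 1·13 = 13 (N1 ≤ 40, N2 ≤ 30, N2 ≠ N1 ✓), N3 = 12 + 2·13 = 38
check: (N1+N3)/N1 with N1 = 12, N3 = 38 gives 25/6; |achieved − target| = 0 ≤ 1/24 ✓

N1=12 N2=13 achieved=25/6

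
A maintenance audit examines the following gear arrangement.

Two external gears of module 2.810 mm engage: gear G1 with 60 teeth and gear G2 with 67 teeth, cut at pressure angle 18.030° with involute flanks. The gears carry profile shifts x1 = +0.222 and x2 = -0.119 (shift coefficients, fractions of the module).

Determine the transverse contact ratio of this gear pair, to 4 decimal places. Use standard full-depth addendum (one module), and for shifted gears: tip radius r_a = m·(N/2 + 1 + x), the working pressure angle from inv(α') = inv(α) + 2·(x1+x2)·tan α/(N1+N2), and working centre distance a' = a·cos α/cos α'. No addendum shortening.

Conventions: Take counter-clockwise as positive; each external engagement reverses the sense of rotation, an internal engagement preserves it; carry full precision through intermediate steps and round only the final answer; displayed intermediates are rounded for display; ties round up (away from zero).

recognized (one external pair, fixed centres): single-mesh tooth geometry, m = 2.810, N1 = 60, N2 = 67
base radii: r_b1 = 80.160414, r_b2 = 89.512462
tip radii: r_a1 = 87.733820, r_a2 = 96.610610
inv(α') = inv(18.030°) + 2·(+0.222-0.119)·tan α/(60+67) = 0.01134378  ⇒  α' = 18.31081°
a' = a·cos α / cos α' = 178.4350·cos 18.030°/cos 18.31081° = 178.722262
action lengths: √(r_a1²−r_b1²) = 35.658537, √(r_a2²−r_b2²) = 36.347340
base pitch p_b = π·m·cos α = 8.394379
CR = (35.658537 + 36.347340 − 178.722262·sin 18.31081°)/8.394379 = 1.888932
contact ratio ≈ 1.8889

1.8889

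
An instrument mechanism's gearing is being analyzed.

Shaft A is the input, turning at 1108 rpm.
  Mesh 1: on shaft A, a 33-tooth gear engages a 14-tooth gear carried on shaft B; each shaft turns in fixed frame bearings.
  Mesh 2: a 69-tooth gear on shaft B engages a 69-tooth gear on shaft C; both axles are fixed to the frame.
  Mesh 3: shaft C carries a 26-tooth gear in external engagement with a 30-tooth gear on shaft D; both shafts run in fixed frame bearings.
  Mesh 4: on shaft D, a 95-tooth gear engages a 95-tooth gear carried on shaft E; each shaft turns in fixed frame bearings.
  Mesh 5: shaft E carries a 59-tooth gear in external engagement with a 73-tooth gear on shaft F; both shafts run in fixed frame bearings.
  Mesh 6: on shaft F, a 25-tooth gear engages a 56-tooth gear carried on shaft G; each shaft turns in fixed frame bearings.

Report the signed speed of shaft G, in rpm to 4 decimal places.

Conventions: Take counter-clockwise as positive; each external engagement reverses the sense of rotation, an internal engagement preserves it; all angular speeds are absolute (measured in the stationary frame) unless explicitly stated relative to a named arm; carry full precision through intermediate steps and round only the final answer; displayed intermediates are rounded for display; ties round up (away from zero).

+816.6931 rpm

recognized (7 fixed axles, 6 meshes): fixed-axis compound train
mesh 1 [33T→14T]: ω = 1108.0000×33/14 = 2611.7143 rpm, sense flips to −
mesh 2 [69T→69T]: ω = 2611.7143×69/69 = 2611.7143 rpm, sense flips to +
mesh 3 [26T→30T]: ω = 2611.7143×26/30 = 2263.4857 rpm, sense flips to −
mesh 4 [95T→95T]: ω = 2263.4857×95/95 = 2263.4857 rpm, sense flips to +
mesh 5 [59T→73T]: ω = 2263.4857×59/73 = 1829.3926 rpm, sense flips to −
mesh 6 [25T→56T]: ω = 1829.3926×25/56 = 816.6931 rpm, sense flips to +
signed output speed = +816.6931 rpm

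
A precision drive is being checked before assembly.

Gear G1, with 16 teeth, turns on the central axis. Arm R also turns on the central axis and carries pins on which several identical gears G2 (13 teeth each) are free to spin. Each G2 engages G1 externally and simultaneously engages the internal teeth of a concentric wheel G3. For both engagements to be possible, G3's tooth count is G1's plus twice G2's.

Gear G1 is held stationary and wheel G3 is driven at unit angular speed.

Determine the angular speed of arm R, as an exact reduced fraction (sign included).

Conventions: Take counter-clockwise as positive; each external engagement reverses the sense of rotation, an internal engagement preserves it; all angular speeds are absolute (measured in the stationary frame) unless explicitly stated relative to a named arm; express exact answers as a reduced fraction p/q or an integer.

21/29

planetary set (16T centre, 13T on arm, 42T internal) — Willis relation
ring teeth: 16 + 2·13 = 42
16(ω_sun−ω_arm) = −42(ω_ring−ω_arm),  ω_sun = 0, ω_ring = 1
16(0−ω_arm) = −42(1−ω_arm)  ⇒  58·ω_arm = 42  ⇒  ω_arm = 21/29
exact speed ratio = 21/29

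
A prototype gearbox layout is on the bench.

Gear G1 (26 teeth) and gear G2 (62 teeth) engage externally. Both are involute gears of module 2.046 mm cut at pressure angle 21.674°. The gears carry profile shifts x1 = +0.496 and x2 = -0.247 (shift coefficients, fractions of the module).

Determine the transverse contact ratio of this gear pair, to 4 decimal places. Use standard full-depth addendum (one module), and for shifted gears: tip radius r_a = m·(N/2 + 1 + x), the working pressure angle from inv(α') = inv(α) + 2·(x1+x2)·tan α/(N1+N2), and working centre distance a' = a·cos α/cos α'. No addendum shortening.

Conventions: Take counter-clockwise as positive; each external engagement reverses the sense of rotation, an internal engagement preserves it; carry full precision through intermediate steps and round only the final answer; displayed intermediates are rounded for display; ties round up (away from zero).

single-mesh involute tooth geometry (26T engaging 62T at module 2.046)
base radii: r_b1 = 24.717528, r_b2 = 58.941798
tip radii: r_a1 = 29.658816, r_a2 = 64.966638
inv(α') = inv(21.674°) + 2·(+0.496-0.247)·tan α/(26+62) = 0.02138917  ⇒  α' = 22.45807°
a' = a·cos α / cos α' = 90.0240·cos 21.674°/cos 22.45807° = 90.524784
action lengths: √(r_a1²−r_b1²) = 16.391741, √(r_a2²−r_b2²) = 27.322673
base pitch p_b = π·m·cos α = 5.973262
CR = (16.391741 + 27.322673 − 90.524784·sin 22.45807°)/5.973262 = 1.529030
contact ratio ≈ 1.5290

1.5290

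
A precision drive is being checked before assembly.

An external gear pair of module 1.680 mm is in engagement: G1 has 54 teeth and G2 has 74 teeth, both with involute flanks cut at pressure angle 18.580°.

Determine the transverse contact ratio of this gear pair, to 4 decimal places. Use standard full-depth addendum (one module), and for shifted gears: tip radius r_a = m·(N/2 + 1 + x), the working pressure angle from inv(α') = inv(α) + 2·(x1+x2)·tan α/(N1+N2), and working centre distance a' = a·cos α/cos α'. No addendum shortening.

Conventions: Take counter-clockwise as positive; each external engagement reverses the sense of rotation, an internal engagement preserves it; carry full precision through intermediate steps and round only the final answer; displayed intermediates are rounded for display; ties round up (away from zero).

1.8787

class = single-mesh tooth geometry [involute pair 54T × 74T, m = 1.680]
base radii: r_b1 = 42.995823, r_b2 = 58.920202
tip radii: r_a1 = 47.040000, r_a2 = 63.840000
no profile shift: α' = α, a' = a
action lengths: √(r_a1²−r_b1²) = 19.081950, √(r_a2²−r_b2²) = 24.575505
base pitch p_b = π·m·cos α = 5.002791
CR = (19.081950 + 24.575505 − 107.520000·sin 18.58000°)/5.002791 = 1.878656
contact ratio ≈ 1.8787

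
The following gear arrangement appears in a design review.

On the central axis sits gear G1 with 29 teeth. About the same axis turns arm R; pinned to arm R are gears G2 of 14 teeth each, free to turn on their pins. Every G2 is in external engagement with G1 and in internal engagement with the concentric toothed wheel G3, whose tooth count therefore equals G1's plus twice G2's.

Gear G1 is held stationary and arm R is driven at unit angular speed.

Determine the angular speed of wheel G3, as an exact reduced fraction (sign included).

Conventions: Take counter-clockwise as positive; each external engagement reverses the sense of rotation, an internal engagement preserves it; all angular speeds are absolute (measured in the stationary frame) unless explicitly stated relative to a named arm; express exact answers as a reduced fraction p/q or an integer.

class = planetary set [G3 = 29+2·14 = 57; Willis about the carrier]
ring teeth: 29 + 2·14 = 57
29(ω_sun−ω_arm) = −57(ω_ring−ω_arm),  ω_sun = 0, ω_arm = 1
ω_ring = 1 − (29/57)(0−1) = 86/57
exact speed ratio = 86/57

86/57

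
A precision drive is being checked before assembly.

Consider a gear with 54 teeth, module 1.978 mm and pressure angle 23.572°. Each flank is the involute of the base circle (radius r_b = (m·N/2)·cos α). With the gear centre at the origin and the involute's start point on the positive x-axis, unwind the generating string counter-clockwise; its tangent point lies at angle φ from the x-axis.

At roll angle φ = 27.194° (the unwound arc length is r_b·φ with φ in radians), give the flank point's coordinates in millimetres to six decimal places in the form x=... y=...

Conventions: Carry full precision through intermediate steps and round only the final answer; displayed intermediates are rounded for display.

topology: single-mesh involute geometry — m = 1.978, N = 54
pitch radius r_p = m·N/2 = 1.978·54/2 = 53.406000
base radius r_b = r_p·cos α = 53.406000·cos 23.572° = 48.949711
roll angle φ = 27.194° = 0.47462484 rad
x = r_b·(cos φ + φ·sin φ) = 54.156494
y = r_b·(sin φ − φ·cos φ) = 1.705553

x=54.156494 y=1.705553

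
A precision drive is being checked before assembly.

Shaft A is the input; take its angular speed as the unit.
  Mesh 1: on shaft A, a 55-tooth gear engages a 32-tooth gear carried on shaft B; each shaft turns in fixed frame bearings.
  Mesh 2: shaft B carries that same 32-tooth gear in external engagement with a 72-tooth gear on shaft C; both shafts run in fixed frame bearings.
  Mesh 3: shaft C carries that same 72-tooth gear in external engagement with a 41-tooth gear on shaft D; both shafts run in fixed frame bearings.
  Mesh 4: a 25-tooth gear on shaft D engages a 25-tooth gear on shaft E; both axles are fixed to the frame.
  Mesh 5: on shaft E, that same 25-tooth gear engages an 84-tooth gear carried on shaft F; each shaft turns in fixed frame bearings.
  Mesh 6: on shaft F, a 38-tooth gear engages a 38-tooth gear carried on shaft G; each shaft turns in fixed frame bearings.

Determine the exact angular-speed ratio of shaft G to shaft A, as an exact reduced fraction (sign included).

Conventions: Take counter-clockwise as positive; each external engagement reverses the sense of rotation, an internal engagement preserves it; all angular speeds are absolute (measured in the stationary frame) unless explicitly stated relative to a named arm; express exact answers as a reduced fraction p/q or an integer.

1375/3444

class = fixed-axis compound train [6 meshes; 6 ratios multiply, 6 sense flips]
mesh 1 [55T→32T]: running ratio 55/32, sense −
mesh 2 [32T→72T]: running ratio 55/72, sense +
mesh 3 [72T→41T]: running ratio 55/41, sense −
mesh 4 [25T→25T]: running ratio 55/41, sense +
mesh 5 [25T→84T]: running ratio 1375/3444, sense −
mesh 6 [38T→38T]: running ratio 1375/3444, sense +
ω_out/ω_in = 1375/3444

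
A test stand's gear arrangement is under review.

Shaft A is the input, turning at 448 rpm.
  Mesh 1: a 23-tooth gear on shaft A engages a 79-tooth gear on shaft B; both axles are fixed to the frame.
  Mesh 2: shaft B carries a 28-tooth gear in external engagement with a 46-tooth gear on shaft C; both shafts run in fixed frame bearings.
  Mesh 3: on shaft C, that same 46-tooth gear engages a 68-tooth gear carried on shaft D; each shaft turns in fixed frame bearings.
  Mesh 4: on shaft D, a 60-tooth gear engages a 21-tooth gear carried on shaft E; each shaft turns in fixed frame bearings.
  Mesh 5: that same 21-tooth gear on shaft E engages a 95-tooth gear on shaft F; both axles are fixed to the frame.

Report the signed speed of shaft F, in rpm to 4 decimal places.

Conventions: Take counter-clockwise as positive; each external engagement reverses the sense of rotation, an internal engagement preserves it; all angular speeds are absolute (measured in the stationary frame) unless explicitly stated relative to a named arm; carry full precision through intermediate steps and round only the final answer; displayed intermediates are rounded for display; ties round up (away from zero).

-33.9200 rpm

recognized (6 fixed axles, 5 meshes): fixed-axis compound train
mesh 1 [23T→79T]: ω = 448.0000×23/79 = 130.4304 rpm, sense flips to −
mesh 2 [28T→46T]: ω = 130.4304×28/46 = 79.3924 rpm, sense flips to +
mesh 3 [46T→68T]: ω = 79.3924×46/68 = 53.7066 rpm, sense flips to −
mesh 4 [60T→21T]: ω = 53.7066×60/21 = 153.4475 rpm, sense flips to +
mesh 5 [21T→95T]: ω = 153.4475×21/95 = 33.9200 rpm, sense flips to −
signed output speed = -33.9200 rpm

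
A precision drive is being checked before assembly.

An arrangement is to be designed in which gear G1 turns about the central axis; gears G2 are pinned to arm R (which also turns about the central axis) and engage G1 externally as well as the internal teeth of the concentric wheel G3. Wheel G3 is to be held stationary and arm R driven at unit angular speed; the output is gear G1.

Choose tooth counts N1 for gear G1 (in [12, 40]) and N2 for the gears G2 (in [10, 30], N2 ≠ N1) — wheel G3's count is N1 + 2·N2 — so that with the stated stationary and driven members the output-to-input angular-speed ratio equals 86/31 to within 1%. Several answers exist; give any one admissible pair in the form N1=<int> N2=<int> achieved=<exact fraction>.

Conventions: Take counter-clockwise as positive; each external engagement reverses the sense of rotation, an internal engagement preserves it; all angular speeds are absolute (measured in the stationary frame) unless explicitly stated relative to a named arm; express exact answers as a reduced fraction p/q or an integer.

planetary set to be sized for 86/31 (Willis relation)
Willis with ω_ring = 0: ω_sun/ω_arm = (N1+N3)/N1; set equal to 86/31  ⇒  N3/N1 = 86/31 − 1 = 55/31
N3 = N1 + 2·N2  ⇒  N2/N1 = (N3/N1 − 1)/2 = (55/31 − 1)/2 = 12/31
smallest multiple with N1 ≥ 12 and N2 ≥ 10: k = 1  ⇒  N1 = 1·31 = 31, N2 = 1·12 = 12 (N1 ≤ 40, N2 ≤ 30, N2 ≠ N1 ✓), N3 = 31 + 2·12 = 55
check: (N1+N3)/N1 with N1 = 31, N3 = 55 gives 86/31; |achieved − target| = 0 ≤ 43/1550 ✓

N1=31 N2=12 achieved=86/31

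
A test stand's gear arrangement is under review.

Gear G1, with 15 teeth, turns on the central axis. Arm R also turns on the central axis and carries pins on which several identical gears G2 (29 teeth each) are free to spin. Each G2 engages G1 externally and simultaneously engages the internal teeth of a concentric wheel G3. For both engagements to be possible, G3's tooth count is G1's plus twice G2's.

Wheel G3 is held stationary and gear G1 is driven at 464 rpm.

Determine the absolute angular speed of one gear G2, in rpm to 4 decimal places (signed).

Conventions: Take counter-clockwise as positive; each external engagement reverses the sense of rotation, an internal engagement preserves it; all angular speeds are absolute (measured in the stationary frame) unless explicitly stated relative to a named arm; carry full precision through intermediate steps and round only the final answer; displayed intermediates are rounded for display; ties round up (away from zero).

-120.0000 rpm

topology: planetary set — G1 15T / G2 29T / G3 73T, arm = carrier (Willis)
normalise by the input: solve with ω_sun = 1, then scale by 464 rpm
ring teeth: 15 + 2·29 = 73
15(ω_sun−ω_arm) = −73(ω_ring−ω_arm),  ω_ring = 0, ω_sun = 1
15(1−ω_arm) = −73(0−ω_arm)  ⇒  88·ω_arm = 15  ⇒  ω_arm = 15/88
sun–planet mesh: 15·(1−15/88) = −29·(ω_p−ω_arm)  ⇒  ω_p−ω_arm = -1095/2552
ω_p = 15/88 − 1095/2552 = -15/58
scale: ω_p = -15/58 × 464 rpm = -120.0000 rpm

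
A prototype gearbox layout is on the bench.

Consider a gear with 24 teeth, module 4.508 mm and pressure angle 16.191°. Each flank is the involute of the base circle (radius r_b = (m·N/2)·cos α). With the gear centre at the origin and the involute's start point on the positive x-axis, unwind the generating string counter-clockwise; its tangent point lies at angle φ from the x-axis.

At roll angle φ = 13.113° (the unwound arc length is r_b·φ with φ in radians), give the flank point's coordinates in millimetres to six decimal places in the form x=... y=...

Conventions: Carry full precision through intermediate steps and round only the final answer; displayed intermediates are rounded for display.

x=53.293213 y=0.206505

single-mesh involute tooth geometry (24T wheel at module 4.508)
pitch radius r_p = m·N/2 = 4.508·24/2 = 54.096000
base radius r_b = r_p·cos α = 54.096000·cos 16.191° = 51.950417
roll angle φ = 13.113° = 0.22886502 rad
x = r_b·(cos φ + φ·sin φ) = 53.293213
y = r_b·(sin φ − φ·cos φ) = 0.206505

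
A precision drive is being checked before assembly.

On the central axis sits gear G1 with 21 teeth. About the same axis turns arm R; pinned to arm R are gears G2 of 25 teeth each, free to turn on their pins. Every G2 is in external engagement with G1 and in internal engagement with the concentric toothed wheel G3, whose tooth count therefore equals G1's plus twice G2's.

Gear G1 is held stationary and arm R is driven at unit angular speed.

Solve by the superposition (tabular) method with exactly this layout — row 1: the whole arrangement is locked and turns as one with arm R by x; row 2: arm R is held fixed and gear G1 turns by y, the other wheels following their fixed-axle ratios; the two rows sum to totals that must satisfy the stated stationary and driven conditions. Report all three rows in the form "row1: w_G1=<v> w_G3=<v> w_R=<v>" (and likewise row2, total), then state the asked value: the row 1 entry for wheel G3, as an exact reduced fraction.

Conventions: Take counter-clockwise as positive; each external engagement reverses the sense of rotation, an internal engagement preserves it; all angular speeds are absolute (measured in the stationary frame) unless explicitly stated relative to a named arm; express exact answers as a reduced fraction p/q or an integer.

row1: w_G1=1 w_G3=1 w_R=1
row2: w_G1=-1 w_G3=21/71 w_R=0
total: w_G1=0 w_G3=92/71 w_R=1
asked value: 1

topology: planetary set — G1 21T / G2 25T / G3 71T, arm = carrier (Willis)
row 1: whole set turns with the arm by x
row 2: sun turns y, ring = −(21/71)·y, arm 0
boundary: total ω_sun = x + y = 0 and total ω_arm = x = 1  ⇒  y = -1, x = 1
row 2 ring = −(21/71)·(-1) = 21/71
totals (row 1 + row 2): sun 1 + (-1) = 0, ring 1 + 21/71 = 92/71, arm 1 + 0 = 1
asked cell (row1, ring) = 1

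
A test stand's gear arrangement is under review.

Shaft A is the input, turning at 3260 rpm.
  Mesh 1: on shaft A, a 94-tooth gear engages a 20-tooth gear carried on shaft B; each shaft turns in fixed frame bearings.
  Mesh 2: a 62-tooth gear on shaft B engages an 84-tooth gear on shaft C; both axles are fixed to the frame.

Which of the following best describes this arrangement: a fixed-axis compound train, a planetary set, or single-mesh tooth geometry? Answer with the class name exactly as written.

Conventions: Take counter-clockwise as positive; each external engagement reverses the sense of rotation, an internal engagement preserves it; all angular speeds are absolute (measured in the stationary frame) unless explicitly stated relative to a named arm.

fixed-axis compound train

2-mesh fixed-axis compound train (all bearings frame-fixed)
classification: fixed-axis compound train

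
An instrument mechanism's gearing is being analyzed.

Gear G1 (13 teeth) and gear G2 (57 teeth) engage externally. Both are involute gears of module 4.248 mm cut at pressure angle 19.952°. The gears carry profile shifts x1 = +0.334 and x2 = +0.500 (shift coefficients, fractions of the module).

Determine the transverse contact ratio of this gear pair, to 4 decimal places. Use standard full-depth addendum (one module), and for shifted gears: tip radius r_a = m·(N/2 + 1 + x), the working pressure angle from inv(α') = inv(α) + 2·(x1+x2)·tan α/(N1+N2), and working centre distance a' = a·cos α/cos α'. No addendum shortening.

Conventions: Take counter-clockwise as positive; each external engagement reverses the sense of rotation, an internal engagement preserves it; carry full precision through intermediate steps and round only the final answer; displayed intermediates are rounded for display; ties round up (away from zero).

1.4753

single-mesh involute tooth geometry (13T engaging 57T at module 4.248)
base radii: r_b1 = 25.954695, r_b2 = 113.801356
tip radii: r_a1 = 33.278832, r_a2 = 127.440000
inv(α') = inv(19.952°) + 2·(+0.334+0.500)·tan α/(13+57) = 0.02344398  ⇒  α' = 23.12482°
a' = a·cos α / cos α' = 148.6800·cos 19.952°/cos 23.12482° = 151.966320
action lengths: √(r_a1²−r_b1²) = 20.828693, √(r_a2²−r_b2²) = 57.360309
base pitch p_b = π·m·cos α = 12.544474
CR = (20.828693 + 57.360309 − 151.966320·sin 23.12482°)/12.544474 = 1.475266
contact ratio ≈ 1.4753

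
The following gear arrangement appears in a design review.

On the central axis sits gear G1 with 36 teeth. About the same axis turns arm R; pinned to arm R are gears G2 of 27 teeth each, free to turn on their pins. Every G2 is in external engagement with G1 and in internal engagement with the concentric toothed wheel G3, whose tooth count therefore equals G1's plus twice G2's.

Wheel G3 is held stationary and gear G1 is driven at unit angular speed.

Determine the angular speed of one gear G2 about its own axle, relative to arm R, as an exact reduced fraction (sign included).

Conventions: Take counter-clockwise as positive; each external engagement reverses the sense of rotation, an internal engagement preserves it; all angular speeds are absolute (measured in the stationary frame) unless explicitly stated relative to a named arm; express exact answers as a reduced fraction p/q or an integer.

recognized (axles ride arm R): planetary set, 36/27/90 teeth
ring teeth: 36 + 2·27 = 90
36(ω_sun−ω_arm) = −90(ω_ring−ω_arm),  ω_ring = 0, ω_sun = 1
36(1−ω_arm) = −90(0−ω_arm)  ⇒  126·ω_arm = 36  ⇒  ω_arm = 2/7
sun–planet mesh: 36·(1−2/7) = −27·(ω_p−ω_arm)  ⇒  ω_p−ω_arm = -20/21
exact speed ratio = -20/21

-20/21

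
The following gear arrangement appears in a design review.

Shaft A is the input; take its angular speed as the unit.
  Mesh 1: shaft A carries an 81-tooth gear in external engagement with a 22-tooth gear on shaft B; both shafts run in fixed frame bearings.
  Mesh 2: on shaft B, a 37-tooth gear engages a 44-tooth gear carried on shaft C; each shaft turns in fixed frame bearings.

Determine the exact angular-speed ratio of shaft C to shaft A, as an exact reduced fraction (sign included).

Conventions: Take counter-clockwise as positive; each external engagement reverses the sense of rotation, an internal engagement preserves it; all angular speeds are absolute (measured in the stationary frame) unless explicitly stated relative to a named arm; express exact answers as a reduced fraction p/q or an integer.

2997/968

class = fixed-axis compound train [2 meshes; 2 ratios multiply, 2 sense flips]
mesh 1 [81T→22T]: running ratio 81/22, sense −
mesh 2 [37T→44T]: running ratio 2997/968, sense +
ω_out/ω_in = 2997/968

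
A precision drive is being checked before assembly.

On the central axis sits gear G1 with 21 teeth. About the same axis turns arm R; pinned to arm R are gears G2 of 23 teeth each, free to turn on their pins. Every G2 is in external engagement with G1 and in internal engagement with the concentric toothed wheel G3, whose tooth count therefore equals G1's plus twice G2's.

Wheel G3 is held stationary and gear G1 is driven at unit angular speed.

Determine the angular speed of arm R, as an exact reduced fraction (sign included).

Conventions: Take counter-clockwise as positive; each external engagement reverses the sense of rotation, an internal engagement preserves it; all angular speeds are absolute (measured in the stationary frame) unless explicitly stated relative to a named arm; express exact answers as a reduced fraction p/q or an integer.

21/88

class = planetary set [G3 = 21+2·23 = 67; Willis about the carrier]
ring teeth: 21 + 2·23 = 67
21(ω_sun−ω_arm) = −67(ω_ring−ω_arm),  ω_ring = 0, ω_sun = 1
21(1−ω_arm) = −67(0−ω_arm)  ⇒  88·ω_arm = 21  ⇒  ω_arm = 21/88
exact speed ratio = 21/88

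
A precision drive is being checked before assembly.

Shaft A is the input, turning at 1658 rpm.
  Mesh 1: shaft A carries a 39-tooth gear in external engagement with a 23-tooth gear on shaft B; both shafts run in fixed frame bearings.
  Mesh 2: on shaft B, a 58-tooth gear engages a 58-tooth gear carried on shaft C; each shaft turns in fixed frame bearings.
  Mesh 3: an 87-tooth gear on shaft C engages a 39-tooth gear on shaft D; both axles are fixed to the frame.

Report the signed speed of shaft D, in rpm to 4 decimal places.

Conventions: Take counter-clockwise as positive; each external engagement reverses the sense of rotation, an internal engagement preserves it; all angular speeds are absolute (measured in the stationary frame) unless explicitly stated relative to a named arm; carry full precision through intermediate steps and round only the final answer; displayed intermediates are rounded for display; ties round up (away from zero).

topology: fixed-axis compound train — 3 meshes, A→D
mesh 1 [39T→23T]: ω = 1658.0000×39/23 = 2811.3913 rpm, sense flips to −
mesh 2 [58T→58T]: ω = 2811.3913×58/58 = 2811.3913 rpm, sense flips to +
mesh 3 [87T→39T]: ω = 2811.3913×87/39 = 6271.5652 rpm, sense flips to −
signed output speed = -6271.5652 rpm

-6271.5652 rpm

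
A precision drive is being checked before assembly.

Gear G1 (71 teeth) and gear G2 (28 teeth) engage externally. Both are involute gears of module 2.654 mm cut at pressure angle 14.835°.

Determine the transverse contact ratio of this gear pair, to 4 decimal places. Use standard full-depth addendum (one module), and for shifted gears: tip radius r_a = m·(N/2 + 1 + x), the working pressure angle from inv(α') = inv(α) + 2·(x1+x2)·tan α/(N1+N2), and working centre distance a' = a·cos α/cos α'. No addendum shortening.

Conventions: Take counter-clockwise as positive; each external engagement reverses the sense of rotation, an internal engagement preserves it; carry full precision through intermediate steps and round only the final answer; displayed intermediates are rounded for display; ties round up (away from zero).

class = single-mesh tooth geometry [involute pair 71T × 28T, m = 2.654]
base radii: r_b1 = 91.076480, r_b2 = 35.917485
tip radii: r_a1 = 96.871000, r_a2 = 39.810000
no profile shift: α' = α, a' = a
action lengths: √(r_a1²−r_b1²) = 33.000991, √(r_a2²−r_b2²) = 17.168878
base pitch p_b = π·m·cos α = 8.059865
CR = (33.000991 + 17.168878 − 131.373000·sin 14.83500°)/8.059865 = 2.051351
contact ratio ≈ 2.0514

2.0514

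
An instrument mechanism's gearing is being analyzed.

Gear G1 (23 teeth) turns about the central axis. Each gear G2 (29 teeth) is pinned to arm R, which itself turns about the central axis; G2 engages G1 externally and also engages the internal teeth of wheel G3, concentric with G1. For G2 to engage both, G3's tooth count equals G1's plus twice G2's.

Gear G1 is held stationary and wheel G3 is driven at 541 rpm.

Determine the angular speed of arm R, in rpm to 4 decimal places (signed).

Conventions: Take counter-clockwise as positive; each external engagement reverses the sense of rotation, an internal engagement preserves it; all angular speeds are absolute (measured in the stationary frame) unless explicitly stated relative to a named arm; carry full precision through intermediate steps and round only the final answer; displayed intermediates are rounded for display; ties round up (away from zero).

+421.3558 rpm

topology: planetary set — G1 23T / G2 29T / G3 81T, arm = carrier (Willis)
normalise by the input: solve with ω_ring = 1, then scale by 541 rpm
ring teeth: 23 + 2·29 = 81
23(ω_sun−ω_arm) = −81(ω_ring−ω_arm),  ω_sun = 0, ω_ring = 1
23(0−ω_arm) = −81(1−ω_arm)  ⇒  104·ω_arm = 81  ⇒  ω_arm = 81/104
scale: ω_arm = 81/104 × 541 rpm = +421.3558 rpm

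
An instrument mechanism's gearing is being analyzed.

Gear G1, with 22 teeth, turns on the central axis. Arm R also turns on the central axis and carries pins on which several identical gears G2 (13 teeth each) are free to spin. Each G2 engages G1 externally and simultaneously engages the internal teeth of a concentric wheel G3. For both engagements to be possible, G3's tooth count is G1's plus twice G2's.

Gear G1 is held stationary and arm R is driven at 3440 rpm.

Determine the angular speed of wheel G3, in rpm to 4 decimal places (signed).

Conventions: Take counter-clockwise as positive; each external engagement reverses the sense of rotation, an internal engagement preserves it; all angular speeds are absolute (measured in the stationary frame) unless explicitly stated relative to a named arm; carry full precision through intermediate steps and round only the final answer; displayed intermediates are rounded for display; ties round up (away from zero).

planetary set (22T centre, 13T on arm, 48T internal) — Willis relation
normalise by the input: solve with ω_arm = 1, then scale by 3440 rpm
ring teeth: 22 + 2·13 = 48
22(ω_sun−ω_arm) = −48(ω_ring−ω_arm),  ω_sun = 0, ω_arm = 1
ω_ring = 1 − (22/48)(0−1) = 35/24
scale: ω_ring = 35/24 × 3440 rpm = +5016.6667 rpm

+5016.6667 rpm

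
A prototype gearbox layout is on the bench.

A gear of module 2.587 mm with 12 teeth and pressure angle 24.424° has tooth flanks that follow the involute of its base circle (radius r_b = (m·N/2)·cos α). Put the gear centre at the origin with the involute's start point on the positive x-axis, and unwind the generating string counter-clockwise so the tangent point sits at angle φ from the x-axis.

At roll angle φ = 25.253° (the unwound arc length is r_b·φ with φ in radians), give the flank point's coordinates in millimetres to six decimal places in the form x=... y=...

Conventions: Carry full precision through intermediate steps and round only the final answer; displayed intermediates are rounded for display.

topology: single-mesh involute geometry — m = 2.587, N = 12
pitch radius r_p = m·N/2 = 2.587·12/2 = 15.522000
base radius r_b = r_p·cos α = 15.522000·cos 24.424° = 14.132945
roll angle φ = 25.253° = 0.44074800 rad
x = r_b·(cos φ + φ·sin φ) = 15.439719
y = r_b·(sin φ − φ·cos φ) = 0.395569

x=15.439719 y=0.395569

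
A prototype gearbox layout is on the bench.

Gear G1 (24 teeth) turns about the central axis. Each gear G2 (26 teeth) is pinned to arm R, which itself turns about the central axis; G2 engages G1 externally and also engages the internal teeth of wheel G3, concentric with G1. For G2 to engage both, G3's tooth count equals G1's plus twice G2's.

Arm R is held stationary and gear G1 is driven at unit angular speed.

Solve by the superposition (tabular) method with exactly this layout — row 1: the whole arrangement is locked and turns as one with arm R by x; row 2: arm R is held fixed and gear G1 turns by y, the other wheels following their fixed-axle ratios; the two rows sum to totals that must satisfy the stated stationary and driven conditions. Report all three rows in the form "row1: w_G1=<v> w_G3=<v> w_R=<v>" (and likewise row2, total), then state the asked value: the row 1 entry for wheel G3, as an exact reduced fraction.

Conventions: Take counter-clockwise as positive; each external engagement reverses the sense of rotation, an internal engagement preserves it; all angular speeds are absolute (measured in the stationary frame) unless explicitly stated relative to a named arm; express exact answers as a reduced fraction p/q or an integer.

row1: w_G1=0 w_G3=0 w_R=0
row2: w_G1=1 w_G3=-6/19 w_R=0
total: w_G1=1 w_G3=-6/19 w_R=0
asked value: 0

recognized (axles ride arm R): planetary set, 24/26/76 teeth
row 1 (train locked, turned with arm): all members turn x
row 2 (arm held, sun turns y): ω_ring = −(24/76)·y, ω_arm = 0
boundary: total ω_arm = x = 0 and total ω_sun = x + y = 1  ⇒  y = 1, x = 0
row 2 ring = −(24/76)·1 = -6/19
totals (row 1 + row 2): sun 0 + 1 = 1, ring 0 + (-6/19) = -6/19, arm 0 + 0 = 0
asked cell (row1, ring) = 0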